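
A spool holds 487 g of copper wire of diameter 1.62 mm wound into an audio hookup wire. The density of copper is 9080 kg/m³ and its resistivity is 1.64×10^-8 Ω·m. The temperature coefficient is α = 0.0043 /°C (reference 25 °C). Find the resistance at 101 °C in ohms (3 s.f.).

0.275 Ω

A = π(d/2)² = π(8.1000e-04 m)² = 2.0612e-06 m²
L = m/(density·A) = 0.487/(9080×2.0612e-06) = 26.02 m
R = ρL/A = (1.64×10^-8)(26.02)/(2.0612e-06) = 0.207 Ω
R(101 °C) = 0.207 × (1 + 0.0043×76) = 0.275 Ω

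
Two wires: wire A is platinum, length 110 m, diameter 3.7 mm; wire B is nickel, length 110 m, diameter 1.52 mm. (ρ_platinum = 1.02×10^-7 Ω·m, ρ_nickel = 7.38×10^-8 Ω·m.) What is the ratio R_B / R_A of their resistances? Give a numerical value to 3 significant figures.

R ∝ ρL/d², so R_B/R_A = (ρ_B/ρ_A) × (d_A/d_B)²
= (7.38×10^-8/1.02×10^-7) × (3.7/1.52)² = 4.29

4.29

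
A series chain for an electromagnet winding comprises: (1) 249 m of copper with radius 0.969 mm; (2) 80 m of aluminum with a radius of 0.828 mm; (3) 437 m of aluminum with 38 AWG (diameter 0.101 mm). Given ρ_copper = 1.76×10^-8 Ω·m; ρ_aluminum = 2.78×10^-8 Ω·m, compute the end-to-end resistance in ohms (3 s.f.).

Seg 1: A = πr² = π(9.6900e-04 m)² = 2.950e-06 m²
R_1 = (1.76×10^-8)(249)/(2.950e-06) = 1.486 Ω
Seg 2: A = πr² = π(8.2800e-04 m)² = 2.154e-06 m²
R_2 = (2.78×10^-8)(80)/(2.154e-06) = 1.033 Ω
Seg 3: A = π(0.101/2 mm)² = π(5.0500e-05 m)² = 8.012e-09 m²
R_3 = (2.78×10^-8)(437)/(8.012e-09) = 1516 Ω
R_total = R_1 + R_2 + R_3 = 1520 Ω

1520 Ω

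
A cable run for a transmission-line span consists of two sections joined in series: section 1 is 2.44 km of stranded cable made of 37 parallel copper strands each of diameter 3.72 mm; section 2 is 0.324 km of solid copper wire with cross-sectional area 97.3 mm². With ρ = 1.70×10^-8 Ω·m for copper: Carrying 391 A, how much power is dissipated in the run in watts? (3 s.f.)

Section 1: A_strand = π(1.8600e-03)² = 1.087e-05 m²; R₁ = ρL/(N·A_s) = (1.70×10^-8)(2440)/(37×1.087e-05) = 0.1031 Ω
Section 2: A = 97.3 mm² = 9.730e-05 m²
R₂ = (1.70×10^-8)(324)/(9.730e-05) = 0.05661 Ω
R = R₁ + R₂ = 0.1598 Ω
P = I²R = (391)² × 0.1598 = 24400 W

24400 W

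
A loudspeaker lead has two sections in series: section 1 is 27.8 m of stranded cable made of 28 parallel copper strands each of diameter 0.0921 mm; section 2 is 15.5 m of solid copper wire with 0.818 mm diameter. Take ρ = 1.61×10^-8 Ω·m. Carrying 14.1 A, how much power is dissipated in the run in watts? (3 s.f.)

Section 1: A_strand = π(4.6050e-05)² = 6.662e-09 m²; R₁ = ρL/(N·A_s) = (1.61×10^-8)(27.8)/(28×6.662e-09) = 2.399 Ω
Section 2: A = π(d/2)² = π(4.0900e-04 m)² = 5.255e-07 m²
R₂ = (1.61×10^-8)(15.5)/(5.255e-07) = 0.4749 Ω
R = R₁ + R₂ = 2.874 Ω
P = I²R = (14.1)² × 2.874 = 571 W

571 W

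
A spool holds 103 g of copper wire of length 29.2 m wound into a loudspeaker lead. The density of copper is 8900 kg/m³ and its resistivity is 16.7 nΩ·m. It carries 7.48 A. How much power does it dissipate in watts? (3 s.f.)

68.8 W

ρ = 16.7 nΩ·m = 1.67×10^-8 Ω·m
A = m/(density·L) = 0.103/(8900×29.2) = 3.9634e-07 m²
R = ρL/A = (1.67×10^-8)(29.2)/(3.9634e-07) = 1.23 Ω
P = I²R = (7.48)² × 1.23 = 68.8 W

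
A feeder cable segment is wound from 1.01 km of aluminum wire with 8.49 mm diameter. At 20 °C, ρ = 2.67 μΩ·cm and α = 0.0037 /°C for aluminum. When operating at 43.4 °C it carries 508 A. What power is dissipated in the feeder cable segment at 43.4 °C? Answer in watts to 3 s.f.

ρ = 2.67 μΩ·cm = 2.67×10^-8 Ω·m
A = π(d/2)² = π(4.2450e-03 m)² = 5.661e-05 m²
R₍20₎ = ρL/A = (2.67×10^-8)(1010)/(5.661e-05) = 0.4764 Ω
R₍43.4₎ = R₍20₎(1 + αΔT) = 0.4764 × (1 + 0.0037×23.4) = 0.5176 Ω
P = I²R = (508)² × 0.5176 = 1.34×10^5 W

1.34×10^5 W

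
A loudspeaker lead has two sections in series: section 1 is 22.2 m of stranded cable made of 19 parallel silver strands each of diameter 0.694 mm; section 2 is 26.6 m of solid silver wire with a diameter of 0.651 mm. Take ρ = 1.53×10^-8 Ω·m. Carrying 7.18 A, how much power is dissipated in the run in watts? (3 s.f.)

65.5 W

Section 1: A_strand = π(3.4700e-04)² = 3.783e-07 m²; R₁ = ρL/(N·A_s) = (1.53×10^-8)(22.2)/(19×3.783e-07) = 0.04726 Ω
Section 2: A = π(d/2)² = π(3.2550e-04 m)² = 3.329e-07 m²
R₂ = (1.53×10^-8)(26.6)/(3.329e-07) = 1.223 Ω
R = R₁ + R₂ = 1.27 Ω
P = I²R = (7.18)² × 1.27 = 65.5 W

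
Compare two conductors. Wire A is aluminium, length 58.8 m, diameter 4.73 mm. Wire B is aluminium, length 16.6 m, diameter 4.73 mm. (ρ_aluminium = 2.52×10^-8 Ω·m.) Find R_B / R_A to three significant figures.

0.282

R ∝ ρL/d², so R_B/R_A = (L_B/L_A)
= (16.6/58.8) = 0.282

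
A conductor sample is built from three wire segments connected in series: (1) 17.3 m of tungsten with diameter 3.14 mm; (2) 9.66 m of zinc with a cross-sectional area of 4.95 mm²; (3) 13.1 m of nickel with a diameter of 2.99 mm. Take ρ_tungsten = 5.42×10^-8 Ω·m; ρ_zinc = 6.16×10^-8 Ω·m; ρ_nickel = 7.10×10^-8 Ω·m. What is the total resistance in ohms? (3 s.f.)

Seg 1: A = π(d/2)² = π(1.5700e-03 m)² = 7.744e-06 m²
R_1 = (5.42×10^-8)(17.3)/(7.744e-06) = 0.1211 Ω
Seg 2: A = 4.95 mm² = 4.950e-06 m²
R_2 = (6.16×10^-8)(9.66)/(4.950e-06) = 0.1202 Ω
Seg 3: A = π(d/2)² = π(1.4950e-03 m)² = 7.022e-06 m²
R_3 = (7.10×10^-8)(13.1)/(7.022e-06) = 0.1325 Ω
R_total = R_1 + R_2 + R_3 = 0.374 Ω

0.374 Ω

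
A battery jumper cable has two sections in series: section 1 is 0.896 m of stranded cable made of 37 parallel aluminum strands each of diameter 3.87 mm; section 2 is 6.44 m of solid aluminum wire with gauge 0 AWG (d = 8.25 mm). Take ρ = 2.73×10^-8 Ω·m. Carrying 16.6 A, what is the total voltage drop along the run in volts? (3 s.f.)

Section 1: A_strand = π(1.9350e-03)² = 1.176e-05 m²; R₁ = ρL/(N·A_s) = (2.73×10^-8)(0.896)/(37×1.176e-05) = 5.620×10^-5 Ω
Section 2: A = π(8.25/2 mm)² = π(4.1250e-03 m)² = 5.346e-05 m²
R₂ = (2.73×10^-8)(6.44)/(5.346e-05) = 0.003289 Ω
R = R₁ + R₂ = 0.003345 Ω
V = IR = 16.6 × 0.003345 = 0.0555 V

0.0555 V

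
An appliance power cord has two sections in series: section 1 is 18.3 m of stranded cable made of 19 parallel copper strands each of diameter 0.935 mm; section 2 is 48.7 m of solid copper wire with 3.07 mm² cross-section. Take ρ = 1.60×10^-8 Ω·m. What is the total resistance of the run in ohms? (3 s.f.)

Section 1: A_strand = π(4.6750e-04)² = 6.866e-07 m²; R₁ = ρL/(N·A_s) = (1.60×10^-8)(18.3)/(19×6.866e-07) = 0.02244 Ω
Section 2: A = 3.07 mm² = 3.070e-06 m²
R₂ = (1.60×10^-8)(48.7)/(3.070e-06) = 0.2538 Ω
R = R₁ + R₂ = 0.276 Ω

0.276 Ω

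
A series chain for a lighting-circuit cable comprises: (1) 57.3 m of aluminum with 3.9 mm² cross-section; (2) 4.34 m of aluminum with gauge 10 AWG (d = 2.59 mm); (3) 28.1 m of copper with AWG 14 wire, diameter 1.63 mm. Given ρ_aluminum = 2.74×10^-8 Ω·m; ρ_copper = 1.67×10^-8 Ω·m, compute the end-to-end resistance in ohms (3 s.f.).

Seg 1: A = 3.9 mm² = 3.900e-06 m²
R_1 = (2.74×10^-8)(57.3)/(3.900e-06) = 0.4026 Ω
Seg 2: A = π(2.59/2 mm)² = π(1.2950e-03 m)² = 5.269e-06 m²
R_2 = (2.74×10^-8)(4.34)/(5.269e-06) = 0.02257 Ω
Seg 3: A = π(1.63/2 mm)² = π(8.1500e-04 m)² = 2.087e-06 m²
R_3 = (1.67×10^-8)(28.1)/(2.087e-06) = 0.2249 Ω
R_total = R_1 + R_2 + R_3 = 0.650 Ω

0.650 Ω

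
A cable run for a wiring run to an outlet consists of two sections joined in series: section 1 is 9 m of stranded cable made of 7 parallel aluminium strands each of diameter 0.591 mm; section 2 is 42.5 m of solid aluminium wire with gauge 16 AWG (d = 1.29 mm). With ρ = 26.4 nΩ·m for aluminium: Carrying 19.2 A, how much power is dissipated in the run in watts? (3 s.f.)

ρ = 26.4 nΩ·m = 2.64×10^-8 Ω·m
Section 1: A_strand = π(2.9550e-04)² = 2.743e-07 m²; R₁ = ρL/(N·A_s) = (2.64×10^-8)(9)/(7×2.743e-07) = 0.1237 Ω
Section 2: A = π(1.29/2 mm)² = π(6.4500e-04 m)² = 1.307e-06 m²
R₂ = (2.64×10^-8)(42.5)/(1.307e-06) = 0.8585 Ω
R = R₁ + R₂ = 0.9822 Ω
P = I²R = (19.2)² × 0.9822 = 362 W

362 W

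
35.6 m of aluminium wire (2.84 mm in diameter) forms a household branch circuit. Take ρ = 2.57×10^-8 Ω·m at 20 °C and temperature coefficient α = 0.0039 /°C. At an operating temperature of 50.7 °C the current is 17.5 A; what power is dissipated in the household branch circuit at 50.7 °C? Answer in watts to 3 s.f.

A = π(d/2)² = π(1.4200e-03 m)² = 6.335e-06 m²
R₍20₎ = ρL/A = (2.57×10^-8)(35.6)/(6.335e-06) = 0.1444 Ω
R₍50.7₎ = R₍20₎(1 + αΔT) = 0.1444 × (1 + 0.0039×30.7) = 0.1617 Ω
P = I²R = (17.5)² × 0.1617 = 49.5 W

49.5 W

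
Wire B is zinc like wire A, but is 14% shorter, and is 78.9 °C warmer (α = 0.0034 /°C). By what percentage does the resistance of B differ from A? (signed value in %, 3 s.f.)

R ∝ ρL/d² with ρ ∝ (1+αΔT), so R_B/R_A = (1 − 14/100) × (1 + 0.0034×78.9)
= 0.86 × 1.268 = 1.091
(R_B − R_A)/R_A = 1.091 − 1 = 9.07%

9.07%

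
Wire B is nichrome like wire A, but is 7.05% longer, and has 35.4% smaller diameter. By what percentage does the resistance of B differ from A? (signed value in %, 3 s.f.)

157%

R ∝ L/d², so R_B/R_A = (1 + 7.05/100) × (1 − 35.4/100)⁻²
= 1.071 × 2.396 = 2.565
(R_B − R_A)/R_A = 2.565 − 1 = 157%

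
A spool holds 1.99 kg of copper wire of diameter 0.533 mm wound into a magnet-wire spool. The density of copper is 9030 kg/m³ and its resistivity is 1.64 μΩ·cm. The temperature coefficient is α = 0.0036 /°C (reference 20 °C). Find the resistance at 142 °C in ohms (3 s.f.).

ρ = 1.64 μΩ·cm = 1.64×10^-8 Ω·m
A = π(d/2)² = π(2.6650e-04 m)² = 2.2312e-07 m²
L = m/(density·A) = 1.99/(9030×2.2312e-07) = 987.7 m
R = ρL/A = (1.64×10^-8)(987.7)/(2.2312e-07) = 72.6 Ω
R(142 °C) = 72.6 × (1 + 0.0036×122) = 104 Ω

104 Ω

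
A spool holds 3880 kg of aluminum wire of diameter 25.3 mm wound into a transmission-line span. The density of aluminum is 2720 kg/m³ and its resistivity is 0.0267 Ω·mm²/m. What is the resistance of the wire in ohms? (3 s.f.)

ρ = 0.0267 Ω·mm²/m = 2.67×10^-8 Ω·m
A = π(d/2)² = π(1.2650e-02 m)² = 5.0273e-04 m²
L = m/(density·A) = 3880/(2720×5.0273e-04) = 2837 m
R = ρL/A = (2.67×10^-8)(2837)/(5.0273e-04) = 0.151 Ω

0.151 Ω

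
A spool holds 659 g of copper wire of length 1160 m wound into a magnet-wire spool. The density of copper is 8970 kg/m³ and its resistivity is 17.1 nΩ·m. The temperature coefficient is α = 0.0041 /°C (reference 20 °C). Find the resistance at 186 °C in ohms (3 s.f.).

ρ = 17.1 nΩ·m = 1.71×10^-8 Ω·m
A = m/(density·L) = 0.659/(8970×1160) = 6.3334e-08 m²
R = ρL/A = (1.71×10^-8)(1160)/(6.3334e-08) = 313.2 Ω
R(186 °C) = 313.2 × (1 + 0.0041×166) = 526 Ω

526 Ω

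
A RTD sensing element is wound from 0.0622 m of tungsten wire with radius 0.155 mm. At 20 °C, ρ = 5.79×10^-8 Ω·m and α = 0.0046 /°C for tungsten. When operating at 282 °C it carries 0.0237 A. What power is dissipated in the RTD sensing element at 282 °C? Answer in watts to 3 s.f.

5.91×10^-5 W

A = πr² = π(1.5500e-04 m)² = 7.548e-08 m²
R₍20₎ = ρL/A = (5.79×10^-8)(0.0622)/(7.548e-08) = 0.04772 Ω
R₍282₎ = R₍20₎(1 + αΔT) = 0.04772 × (1 + 0.0046×262) = 0.1052 Ω
P = I²R = (0.0237)² × 0.1052 = 5.91×10^-5 W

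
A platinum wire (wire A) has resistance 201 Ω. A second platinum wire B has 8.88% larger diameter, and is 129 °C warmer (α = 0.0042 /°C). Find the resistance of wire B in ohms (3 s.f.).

R ∝ ρL/d² with ρ ∝ (1+αΔT), so R_B/R_A = (1 + 8.88/100)⁻² × (1 + 0.0042×129)
= 0.8435 × 1.542 = 1.301
R_B = 1.301 × 201 = 261 Ω

261 Ω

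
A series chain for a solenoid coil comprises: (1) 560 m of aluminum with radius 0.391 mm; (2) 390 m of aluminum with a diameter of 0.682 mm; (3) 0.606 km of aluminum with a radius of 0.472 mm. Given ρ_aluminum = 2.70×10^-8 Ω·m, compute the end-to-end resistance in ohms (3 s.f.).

83.7 Ω

Seg 1: A = πr² = π(3.9100e-04 m)² = 4.803e-07 m²
R_1 = (2.70×10^-8)(560)/(4.803e-07) = 31.48 Ω
Seg 2: A = π(d/2)² = π(3.4100e-04 m)² = 3.653e-07 m²
R_2 = (2.70×10^-8)(390)/(3.653e-07) = 28.83 Ω
Seg 3: A = πr² = π(4.7200e-04 m)² = 6.999e-07 m²
R_3 = (2.70×10^-8)(606)/(6.999e-07) = 23.38 Ω
R_total = R_1 + R_2 + R_3 = 83.7 Ω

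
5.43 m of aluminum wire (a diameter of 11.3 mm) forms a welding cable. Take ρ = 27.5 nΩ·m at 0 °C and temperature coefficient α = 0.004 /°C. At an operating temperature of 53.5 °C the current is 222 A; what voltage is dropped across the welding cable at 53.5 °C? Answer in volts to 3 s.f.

ρ = 27.5 nΩ·m = 2.75×10^-8 Ω·m
A = π(d/2)² = π(5.6500e-03 m)² = 1.003e-04 m²
R₍0₎ = ρL/A = (2.75×10^-8)(5.43)/(1.003e-04) = 0.001489 Ω
R₍53.5₎ = R₍0₎(1 + αΔT) = 0.001489 × (1 + 0.004×53.5) = 0.001808 Ω
V = IR = 222 × 0.001808 = 0.401 V

0.401 V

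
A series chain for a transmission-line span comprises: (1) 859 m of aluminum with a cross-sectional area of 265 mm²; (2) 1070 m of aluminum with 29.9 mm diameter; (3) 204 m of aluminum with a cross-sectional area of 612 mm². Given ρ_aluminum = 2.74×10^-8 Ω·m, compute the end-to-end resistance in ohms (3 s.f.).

0.140 Ω

Seg 1: A = 265 mm² = 2.650e-04 m²
R_1 = (2.74×10^-8)(859)/(2.650e-04) = 0.08882 Ω
Seg 2: A = π(d/2)² = π(1.4950e-02 m)² = 7.022e-04 m²
R_2 = (2.74×10^-8)(1070)/(7.022e-04) = 0.04175 Ω
Seg 3: A = 612 mm² = 6.120e-04 m²
R_3 = (2.74×10^-8)(204)/(6.120e-04) = 0.009133 Ω
R_total = R_1 + R_2 + R_3 = 0.140 Ω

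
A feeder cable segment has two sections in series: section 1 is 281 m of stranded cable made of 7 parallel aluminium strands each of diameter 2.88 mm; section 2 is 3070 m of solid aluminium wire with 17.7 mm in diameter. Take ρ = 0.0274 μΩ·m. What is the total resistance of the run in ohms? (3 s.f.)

ρ = 0.0274 μΩ·m = 2.74×10^-8 Ω·m
Section 1: A_strand = π(1.4400e-03)² = 6.514e-06 m²; R₁ = ρL/(N·A_s) = (2.74×10^-8)(281)/(7×6.514e-06) = 0.1688 Ω
Section 2: A = π(d/2)² = π(8.8500e-03 m)² = 2.461e-04 m²
R₂ = (2.74×10^-8)(3070)/(2.461e-04) = 0.3419 Ω
R = R₁ + R₂ = 0.511 Ω

0.511 Ω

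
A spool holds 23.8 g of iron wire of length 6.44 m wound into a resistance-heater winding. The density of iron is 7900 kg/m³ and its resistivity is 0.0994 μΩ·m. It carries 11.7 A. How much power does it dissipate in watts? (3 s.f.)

187 W

ρ = 0.0994 μΩ·m = 9.94×10^-8 Ω·m
A = m/(density·L) = 0.0238/(7900×6.44) = 4.6780e-07 m²
R = ρL/A = (9.94×10^-8)(6.44)/(4.6780e-07) = 1.368 Ω
P = I²R = (11.7)² × 1.368 = 187 W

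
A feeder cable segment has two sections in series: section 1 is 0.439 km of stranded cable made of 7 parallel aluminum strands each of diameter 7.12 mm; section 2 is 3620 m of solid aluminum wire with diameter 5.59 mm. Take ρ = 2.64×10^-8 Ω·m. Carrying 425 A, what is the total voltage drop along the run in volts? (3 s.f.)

1670 V

Section 1: A_strand = π(3.5600e-03)² = 3.982e-05 m²; R₁ = ρL/(N·A_s) = (2.64×10^-8)(439)/(7×3.982e-05) = 0.04158 Ω
Section 2: A = π(d/2)² = π(2.7950e-03 m)² = 2.454e-05 m²
R₂ = (2.64×10^-8)(3620)/(2.454e-05) = 3.894 Ω
R = R₁ + R₂ = 3.936 Ω
V = IR = 425 × 3.936 = 1670 V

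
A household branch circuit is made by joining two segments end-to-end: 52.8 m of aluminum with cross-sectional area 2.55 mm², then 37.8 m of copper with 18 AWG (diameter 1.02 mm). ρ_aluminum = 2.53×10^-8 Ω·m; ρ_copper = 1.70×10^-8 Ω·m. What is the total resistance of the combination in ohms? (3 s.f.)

1.31 Ω

Segment 1: A = 2.55 mm² = 2.550e-06 m²
R₁ = ρL/A = (2.53×10^-8)(52.8)/(2.550e-06) = 0.5239 Ω
Segment 2: A = π(1.02/2 mm)² = π(5.1000e-04 m)² = 8.171e-07 m²
R₂ = (1.70×10^-8)(37.8)/(8.171e-07) = 0.7864 Ω
R = R₁ + R₂ = 1.31 Ω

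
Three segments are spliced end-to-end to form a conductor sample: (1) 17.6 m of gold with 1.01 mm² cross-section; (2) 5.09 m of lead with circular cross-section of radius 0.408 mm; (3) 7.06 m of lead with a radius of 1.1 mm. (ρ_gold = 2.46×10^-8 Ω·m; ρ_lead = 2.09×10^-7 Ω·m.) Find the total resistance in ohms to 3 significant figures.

2.85 Ω

Seg 1: A = 1.01 mm² = 1.010e-06 m²
R_1 = (2.46×10^-8)(17.6)/(1.010e-06) = 0.4287 Ω
Seg 2: A = πr² = π(4.0800e-04 m)² = 5.230e-07 m²
R_2 = (2.09×10^-7)(5.09)/(5.230e-07) = 2.034 Ω
Seg 3: A = πr² = π(1.1000e-03 m)² = 3.801e-06 m²
R_3 = (2.09×10^-7)(7.06)/(3.801e-06) = 0.3882 Ω
R_total = R_1 + R_2 + R_3 = 2.85 Ω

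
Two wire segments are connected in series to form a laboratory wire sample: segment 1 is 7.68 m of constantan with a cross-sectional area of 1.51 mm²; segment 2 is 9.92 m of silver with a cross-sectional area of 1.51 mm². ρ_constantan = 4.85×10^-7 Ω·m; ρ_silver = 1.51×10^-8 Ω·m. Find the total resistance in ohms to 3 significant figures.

2.57 Ω

Segment 1: A = 1.51 mm² = 1.510e-06 m²
R₁ = ρL/A = (4.85×10^-7)(7.68)/(1.510e-06) = 2.467 Ω
R₂ = (1.51×10^-8)(9.92)/(1.510e-06) = 0.0992 Ω
R = R₁ + R₂ = 2.57 Ω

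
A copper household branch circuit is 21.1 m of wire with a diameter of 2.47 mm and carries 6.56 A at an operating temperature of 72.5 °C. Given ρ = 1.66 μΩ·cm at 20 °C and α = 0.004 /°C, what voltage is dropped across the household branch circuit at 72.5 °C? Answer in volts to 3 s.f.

ρ = 1.66 μΩ·cm = 1.66×10^-8 Ω·m
A = π(d/2)² = π(1.2350e-03 m)² = 4.792e-06 m²
R₍20₎ = ρL/A = (1.66×10^-8)(21.1)/(4.792e-06) = 0.0731 Ω
R₍72.5₎ = R₍20₎(1 + αΔT) = 0.0731 × (1 + 0.004×52.5) = 0.08845 Ω
V = IR = 6.56 × 0.08845 = 0.580 V

0.580 V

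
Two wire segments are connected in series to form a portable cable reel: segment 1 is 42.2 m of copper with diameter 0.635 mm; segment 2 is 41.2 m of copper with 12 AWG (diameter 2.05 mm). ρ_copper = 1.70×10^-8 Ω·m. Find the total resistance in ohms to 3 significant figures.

2.48 Ω

Segment 1: A = π(d/2)² = π(3.1750e-04 m)² = 3.167e-07 m²
R₁ = ρL/A = (1.70×10^-8)(42.2)/(3.167e-07) = 2.265 Ω
Segment 2: A = π(2.05/2 mm)² = π(1.0250e-03 m)² = 3.301e-06 m²
R₂ = (1.70×10^-8)(41.2)/(3.301e-06) = 0.2122 Ω
R = R₁ + R₂ = 2.48 Ω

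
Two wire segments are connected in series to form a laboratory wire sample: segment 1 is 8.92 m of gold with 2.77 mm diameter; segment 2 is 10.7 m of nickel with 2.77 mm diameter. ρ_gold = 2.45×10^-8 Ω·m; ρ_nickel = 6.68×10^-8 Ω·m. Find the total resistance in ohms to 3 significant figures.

Segment 1: A = π(d/2)² = π(1.3850e-03 m)² = 6.026e-06 m²
R₁ = ρL/A = (2.45×10^-8)(8.92)/(6.026e-06) = 0.03626 Ω
R₂ = (6.68×10^-8)(10.7)/(6.026e-06) = 0.1186 Ω
R = R₁ + R₂ = 0.155 Ω

0.155 Ω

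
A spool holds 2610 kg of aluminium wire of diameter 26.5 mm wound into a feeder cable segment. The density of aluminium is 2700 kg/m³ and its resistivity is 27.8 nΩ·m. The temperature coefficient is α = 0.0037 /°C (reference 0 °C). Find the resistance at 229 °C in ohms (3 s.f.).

ρ = 27.8 nΩ·m = 2.78×10^-8 Ω·m
A = π(d/2)² = π(1.3250e-02 m)² = 5.5155e-04 m²
L = m/(density·A) = 2610/(2700×5.5155e-04) = 1753 m
R = ρL/A = (2.78×10^-8)(1753)/(5.5155e-04) = 0.08834 Ω
R(229 °C) = 0.08834 × (1 + 0.0037×229) = 0.163 Ω

0.163 Ω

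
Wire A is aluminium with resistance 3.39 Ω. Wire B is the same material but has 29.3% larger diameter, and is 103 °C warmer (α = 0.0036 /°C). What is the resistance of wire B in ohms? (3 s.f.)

R ∝ ρL/d² with ρ ∝ (1+αΔT), so R_B/R_A = (1 + 29.3/100)⁻² × (1 + 0.0036×103)
= 0.5981 × 1.371 = 0.8199
R_B = 0.8199 × 3.39 = 2.78 Ω

2.78 Ω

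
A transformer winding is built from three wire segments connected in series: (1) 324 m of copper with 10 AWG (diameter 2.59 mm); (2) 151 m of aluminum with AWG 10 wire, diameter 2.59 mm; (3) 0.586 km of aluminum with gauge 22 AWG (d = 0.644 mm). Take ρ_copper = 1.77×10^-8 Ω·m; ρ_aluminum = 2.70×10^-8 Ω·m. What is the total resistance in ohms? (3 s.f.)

Seg 1: A = π(2.59/2 mm)² = π(1.2950e-03 m)² = 5.269e-06 m²
R_1 = (1.77×10^-8)(324)/(5.269e-06) = 1.089 Ω
Seg 2: A = π(2.59/2 mm)² = π(1.2950e-03 m)² = 5.269e-06 m²
R_2 = (2.70×10^-8)(151)/(5.269e-06) = 0.7738 Ω
Seg 3: A = π(0.644/2 mm)² = π(3.2200e-04 m)² = 3.257e-07 m²
R_3 = (2.70×10^-8)(586)/(3.257e-07) = 48.57 Ω
R_total = R_1 + R_2 + R_3 = 50.4 Ω

50.4 Ω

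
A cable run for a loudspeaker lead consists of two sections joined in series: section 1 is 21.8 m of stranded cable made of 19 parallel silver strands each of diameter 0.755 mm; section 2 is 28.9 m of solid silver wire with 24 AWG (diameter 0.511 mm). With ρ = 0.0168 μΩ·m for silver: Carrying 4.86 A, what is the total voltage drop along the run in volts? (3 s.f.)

11.7 V

ρ = 0.0168 μΩ·m = 1.68×10^-8 Ω·m
Section 1: A_strand = π(3.7750e-04)² = 4.477e-07 m²; R₁ = ρL/(N·A_s) = (1.68×10^-8)(21.8)/(19×4.477e-07) = 0.04306 Ω
Section 2: A = π(0.511/2 mm)² = π(2.5550e-04 m)² = 2.051e-07 m²
R₂ = (1.68×10^-8)(28.9)/(2.051e-07) = 2.367 Ω
R = R₁ + R₂ = 2.41 Ω
V = IR = 4.86 × 2.41 = 11.7 V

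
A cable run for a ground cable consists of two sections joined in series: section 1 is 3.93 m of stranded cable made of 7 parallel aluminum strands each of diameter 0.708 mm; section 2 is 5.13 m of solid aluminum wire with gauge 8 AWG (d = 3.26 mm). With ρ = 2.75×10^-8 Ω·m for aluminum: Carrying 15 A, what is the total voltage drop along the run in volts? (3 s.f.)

Section 1: A_strand = π(3.5400e-04)² = 3.937e-07 m²; R₁ = ρL/(N·A_s) = (2.75×10^-8)(3.93)/(7×3.937e-07) = 0.03922 Ω
Section 2: A = π(3.26/2 mm)² = π(1.6300e-03 m)² = 8.347e-06 m²
R₂ = (2.75×10^-8)(5.13)/(8.347e-06) = 0.0169 Ω
R = R₁ + R₂ = 0.05612 Ω
V = IR = 15 × 0.05612 = 0.842 V

0.842 V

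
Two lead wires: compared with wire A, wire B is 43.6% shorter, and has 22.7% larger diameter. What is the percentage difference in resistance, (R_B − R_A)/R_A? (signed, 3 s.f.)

-62.5%

R ∝ L/d², so R_B/R_A = (1 − 43.6/100) × (1 + 22.7/100)⁻²
= 0.564 × 0.6642 = 0.3746
(R_B − R_A)/R_A = 0.3746 − 1 = -62.5%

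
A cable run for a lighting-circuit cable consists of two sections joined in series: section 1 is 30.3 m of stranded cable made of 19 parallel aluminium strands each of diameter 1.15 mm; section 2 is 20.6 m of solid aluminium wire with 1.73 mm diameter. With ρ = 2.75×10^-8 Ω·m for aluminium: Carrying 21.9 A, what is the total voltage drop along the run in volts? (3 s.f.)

6.20 V

Section 1: A_strand = π(5.7500e-04)² = 1.039e-06 m²; R₁ = ρL/(N·A_s) = (2.75×10^-8)(30.3)/(19×1.039e-06) = 0.04222 Ω
Section 2: A = π(d/2)² = π(8.6500e-04 m)² = 2.351e-06 m²
R₂ = (2.75×10^-8)(20.6)/(2.351e-06) = 0.241 Ω
R = R₁ + R₂ = 0.2832 Ω
V = IR = 21.9 × 0.2832 = 6.20 V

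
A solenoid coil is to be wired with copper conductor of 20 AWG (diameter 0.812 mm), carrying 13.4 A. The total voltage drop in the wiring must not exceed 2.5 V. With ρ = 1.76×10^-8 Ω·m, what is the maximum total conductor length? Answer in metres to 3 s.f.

A = π(0.812/2 mm)² = π(4.0600e-04 m)² = 5.178e-07 m²
L_max = V_max·A/(1·ρI) = (2.5)(5.178e-07)/(1.76×10^-8×13.4) = 5.49 m

5.49 m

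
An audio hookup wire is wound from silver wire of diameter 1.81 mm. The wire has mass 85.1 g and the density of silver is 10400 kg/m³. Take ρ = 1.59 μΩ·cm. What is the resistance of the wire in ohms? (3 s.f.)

ρ = 1.59 μΩ·cm = 1.59×10^-8 Ω·m
A = π(d/2)² = π(9.0500e-04 m)² = 2.5730e-06 m²
L = m/(density·A) = 0.0851/(10400×2.5730e-06) = 3.18 m
R = ρL/A = (1.59×10^-8)(3.18)/(2.5730e-06) = 0.0197 Ω

0.0197 Ω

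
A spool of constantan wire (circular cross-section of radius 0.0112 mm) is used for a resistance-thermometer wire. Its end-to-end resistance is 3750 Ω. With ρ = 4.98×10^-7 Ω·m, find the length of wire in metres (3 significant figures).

A = πr² = π(1.1200e-05 m)² = 3.941e-10 m²
L = RA/ρ = (3750)(3.941e-10)/(4.98×10^-7) = 2.97 m

2.97 m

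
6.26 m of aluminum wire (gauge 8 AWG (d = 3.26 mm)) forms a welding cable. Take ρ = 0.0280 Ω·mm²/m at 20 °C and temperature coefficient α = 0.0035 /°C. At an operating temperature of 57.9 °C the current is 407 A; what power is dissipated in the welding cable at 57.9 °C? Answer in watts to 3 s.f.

3940 W

ρ = 0.0280 Ω·mm²/m = 2.80×10^-8 Ω·m
A = π(3.26/2 mm)² = π(1.6300e-03 m)² = 8.347e-06 m²
R₍20₎ = ρL/A = (2.80×10^-8)(6.26)/(8.347e-06) = 0.021 Ω
R₍57.9₎ = R₍20₎(1 + αΔT) = 0.021 × (1 + 0.0035×37.9) = 0.02378 Ω
P = I²R = (407)² × 0.02378 = 3940 W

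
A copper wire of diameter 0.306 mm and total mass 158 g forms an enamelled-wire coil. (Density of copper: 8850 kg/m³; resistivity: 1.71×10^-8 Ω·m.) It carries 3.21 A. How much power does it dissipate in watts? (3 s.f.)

582 W

A = π(d/2)² = π(1.5300e-04 m)² = 7.3542e-08 m²
L = m/(density·A) = 0.158/(8850×7.3542e-08) = 242.8 m
R = ρL/A = (1.71×10^-8)(242.8)/(7.3542e-08) = 56.45 Ω
P = I²R = (3.21)² × 56.45 = 582 W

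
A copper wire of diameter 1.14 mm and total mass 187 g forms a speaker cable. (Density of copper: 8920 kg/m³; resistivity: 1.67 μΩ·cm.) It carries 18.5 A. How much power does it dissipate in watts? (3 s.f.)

ρ = 1.67 μΩ·cm = 1.67×10^-8 Ω·m
A = π(d/2)² = π(5.7000e-04 m)² = 1.0207e-06 m²
L = m/(density·A) = 0.187/(8920×1.0207e-06) = 20.54 m
R = ρL/A = (1.67×10^-8)(20.54)/(1.0207e-06) = 0.336 Ω
P = I²R = (18.5)² × 0.336 = 115 W

115 W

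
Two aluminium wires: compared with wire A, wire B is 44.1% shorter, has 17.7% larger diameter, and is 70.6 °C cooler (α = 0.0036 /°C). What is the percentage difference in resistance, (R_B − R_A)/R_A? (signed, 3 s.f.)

-69.9%

R ∝ ρL/d² with ρ ∝ (1+αΔT), so R_B/R_A = (1 − 44.1/100) × (1 + 17.7/100)⁻² × (1 − 0.0036×70.6)
= 0.559 × 0.7218 × 0.7458 = 0.301
(R_B − R_A)/R_A = 0.301 − 1 = -69.9%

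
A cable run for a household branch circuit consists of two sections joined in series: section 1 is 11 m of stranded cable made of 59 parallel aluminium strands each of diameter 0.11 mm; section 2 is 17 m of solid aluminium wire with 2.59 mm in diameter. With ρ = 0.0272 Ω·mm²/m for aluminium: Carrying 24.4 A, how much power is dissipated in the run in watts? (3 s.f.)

ρ = 0.0272 Ω·mm²/m = 2.72×10^-8 Ω·m
Section 1: A_strand = π(5.5000e-05)² = 9.503e-09 m²; R₁ = ρL/(N·A_s) = (2.72×10^-8)(11)/(59×9.503e-09) = 0.5336 Ω
Section 2: A = π(d/2)² = π(1.2950e-03 m)² = 5.269e-06 m²
R₂ = (2.72×10^-8)(17)/(5.269e-06) = 0.08777 Ω
R = R₁ + R₂ = 0.6214 Ω
P = I²R = (24.4)² × 0.6214 = 370 W

370 W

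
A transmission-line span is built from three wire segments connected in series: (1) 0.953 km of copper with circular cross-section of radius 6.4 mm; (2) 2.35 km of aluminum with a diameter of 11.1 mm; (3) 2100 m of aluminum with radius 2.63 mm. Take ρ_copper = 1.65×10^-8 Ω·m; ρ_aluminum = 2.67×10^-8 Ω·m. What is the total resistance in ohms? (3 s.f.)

Seg 1: A = πr² = π(6.4000e-03 m)² = 1.287e-04 m²
R_1 = (1.65×10^-8)(953)/(1.287e-04) = 0.1222 Ω
Seg 2: A = π(d/2)² = π(5.5500e-03 m)² = 9.677e-05 m²
R_2 = (2.67×10^-8)(2350)/(9.677e-05) = 0.6484 Ω
Seg 3: A = πr² = π(2.6300e-03 m)² = 2.173e-05 m²
R_3 = (2.67×10^-8)(2100)/(2.173e-05) = 2.58 Ω
R_total = R_1 + R_2 + R_3 = 3.35 Ω

3.35 Ω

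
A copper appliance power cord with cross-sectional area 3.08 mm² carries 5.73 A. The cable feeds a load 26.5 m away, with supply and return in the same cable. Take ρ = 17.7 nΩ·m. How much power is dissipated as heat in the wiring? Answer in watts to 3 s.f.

ρ = 17.7 nΩ·m = 1.77×10^-8 Ω·m
A = 3.08 mm² = 3.080e-06 m²
Total conductor length (both ways) L = 2 × 26.5 = 53 m
R = ρL/A = (1.77×10^-8)(53)/(3.080e-06) = 0.3046 Ω
P = I²R = (5.73)² × 0.3046 = 10.0 W

10.0 W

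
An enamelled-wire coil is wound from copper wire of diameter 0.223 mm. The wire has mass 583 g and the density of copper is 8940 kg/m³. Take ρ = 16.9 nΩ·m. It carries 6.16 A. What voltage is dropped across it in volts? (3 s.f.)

4450 V

ρ = 16.9 nΩ·m = 1.69×10^-8 Ω·m
A = π(d/2)² = π(1.1150e-04 m)² = 3.9057e-08 m²
L = m/(density·A) = 0.583/(8940×3.9057e-08) = 1670 m
R = ρL/A = (1.69×10^-8)(1670)/(3.9057e-08) = 722.5 Ω
V = IR = 6.16 × 722.5 = 4450 V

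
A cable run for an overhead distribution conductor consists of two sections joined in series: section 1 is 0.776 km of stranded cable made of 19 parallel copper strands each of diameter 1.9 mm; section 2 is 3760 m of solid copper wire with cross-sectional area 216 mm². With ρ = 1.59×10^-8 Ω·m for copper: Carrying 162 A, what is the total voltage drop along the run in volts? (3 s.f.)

81.9 V

Section 1: A_strand = π(9.5000e-04)² = 2.835e-06 m²; R₁ = ρL/(N·A_s) = (1.59×10^-8)(776)/(19×2.835e-06) = 0.229 Ω
Section 2: A = 216 mm² = 2.160e-04 m²
R₂ = (1.59×10^-8)(3760)/(2.160e-04) = 0.2768 Ω
R = R₁ + R₂ = 0.5058 Ω
V = IR = 162 × 0.5058 = 81.9 V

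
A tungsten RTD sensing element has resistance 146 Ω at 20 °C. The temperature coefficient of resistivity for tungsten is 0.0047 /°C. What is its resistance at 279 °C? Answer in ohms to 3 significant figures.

324 Ω

ΔT = 279 − 20 = 259 °C
R = R₀(1 + αΔT) = 146 × (1 + 0.0047×259) = 146 × 2.217 = 324 Ω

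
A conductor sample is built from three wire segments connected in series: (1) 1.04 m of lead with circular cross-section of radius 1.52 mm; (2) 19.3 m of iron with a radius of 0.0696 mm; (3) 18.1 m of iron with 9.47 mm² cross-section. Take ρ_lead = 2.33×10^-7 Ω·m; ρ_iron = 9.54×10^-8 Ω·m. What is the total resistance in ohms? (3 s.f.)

Seg 1: A = πr² = π(1.5200e-03 m)² = 7.258e-06 m²
R_1 = (2.33×10^-7)(1.04)/(7.258e-06) = 0.03339 Ω
Seg 2: A = πr² = π(6.9600e-05 m)² = 1.522e-08 m²
R_2 = (9.54×10^-8)(19.3)/(1.522e-08) = 121 Ω
Seg 3: A = 9.47 mm² = 9.470e-06 m²
R_3 = (9.54×10^-8)(18.1)/(9.470e-06) = 0.1823 Ω
R_total = R_1 + R_2 + R_3 = 121 Ω

121 Ω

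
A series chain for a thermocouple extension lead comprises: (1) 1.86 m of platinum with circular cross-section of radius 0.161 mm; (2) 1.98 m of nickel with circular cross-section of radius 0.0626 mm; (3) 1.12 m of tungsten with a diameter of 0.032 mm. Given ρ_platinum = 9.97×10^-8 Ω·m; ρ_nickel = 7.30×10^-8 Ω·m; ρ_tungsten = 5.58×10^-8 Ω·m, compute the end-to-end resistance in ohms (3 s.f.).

91.7 Ω

Seg 1: A = πr² = π(1.6100e-04 m)² = 8.143e-08 m²
R_1 = (9.97×10^-8)(1.86)/(8.143e-08) = 2.277 Ω
Seg 2: A = πr² = π(6.2600e-05 m)² = 1.231e-08 m²
R_2 = (7.30×10^-8)(1.98)/(1.231e-08) = 11.74 Ω
Seg 3: A = π(d/2)² = π(1.6000e-05 m)² = 8.042e-10 m²
R_3 = (5.58×10^-8)(1.12)/(8.042e-10) = 77.71 Ω
R_total = R_1 + R_2 + R_3 = 91.7 Ω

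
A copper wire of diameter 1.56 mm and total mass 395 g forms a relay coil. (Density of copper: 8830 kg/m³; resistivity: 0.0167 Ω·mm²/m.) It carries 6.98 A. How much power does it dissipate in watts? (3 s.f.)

9.96 W

ρ = 0.0167 Ω·mm²/m = 1.67×10^-8 Ω·m
A = π(d/2)² = π(7.8000e-04 m)² = 1.9113e-06 m²
L = m/(density·A) = 0.395/(8830×1.9113e-06) = 23.4 m
R = ρL/A = (1.67×10^-8)(23.4)/(1.9113e-06) = 0.2045 Ω
P = I²R = (6.98)² × 0.2045 = 9.96 W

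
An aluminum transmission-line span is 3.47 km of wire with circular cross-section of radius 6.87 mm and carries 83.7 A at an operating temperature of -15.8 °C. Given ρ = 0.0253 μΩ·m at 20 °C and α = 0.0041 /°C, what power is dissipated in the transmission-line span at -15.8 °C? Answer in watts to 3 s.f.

3540 W

ρ = 0.0253 μΩ·m = 2.53×10^-8 Ω·m
A = πr² = π(6.8700e-03 m)² = 1.483e-04 m²
R₍20₎ = ρL/A = (2.53×10^-8)(3470)/(1.483e-04) = 0.5921 Ω
R₍-15.8₎ = R₍20₎(1 + αΔT) = 0.5921 × (1 + 0.0041×-35.8) = 0.5052 Ω
P = I²R = (83.7)² × 0.5052 = 3540 W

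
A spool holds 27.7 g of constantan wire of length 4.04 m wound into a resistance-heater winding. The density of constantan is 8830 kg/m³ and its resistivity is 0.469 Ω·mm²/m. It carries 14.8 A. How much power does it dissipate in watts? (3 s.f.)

534 W

ρ = 0.469 Ω·mm²/m = 4.69×10^-7 Ω·m
A = m/(density·L) = 0.0277/(8830×4.04) = 7.7649e-07 m²
R = ρL/A = (4.69×10^-7)(4.04)/(7.7649e-07) = 2.44 Ω
P = I²R = (14.8)² × 2.44 = 534 W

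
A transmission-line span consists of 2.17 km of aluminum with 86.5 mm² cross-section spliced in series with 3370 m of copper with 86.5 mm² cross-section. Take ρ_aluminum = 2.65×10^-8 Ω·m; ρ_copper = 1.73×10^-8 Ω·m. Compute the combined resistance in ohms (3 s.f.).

1.34 Ω

Segment 1: A = 86.5 mm² = 8.650e-05 m²
R₁ = ρL/A = (2.65×10^-8)(2170)/(8.650e-05) = 0.6648 Ω
R₂ = (1.73×10^-8)(3370)/(8.650e-05) = 0.674 Ω
R = R₁ + R₂ = 1.34 Ω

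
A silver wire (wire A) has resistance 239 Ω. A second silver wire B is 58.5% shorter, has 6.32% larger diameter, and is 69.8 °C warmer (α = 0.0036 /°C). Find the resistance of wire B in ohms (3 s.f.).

R ∝ ρL/d² with ρ ∝ (1+αΔT), so R_B/R_A = (1 − 58.5/100) × (1 + 6.32/100)⁻² × (1 + 0.0036×69.8)
= 0.415 × 0.8847 × 1.251 = 0.4594
R_B = 0.4594 × 239 = 110 Ω

110 Ω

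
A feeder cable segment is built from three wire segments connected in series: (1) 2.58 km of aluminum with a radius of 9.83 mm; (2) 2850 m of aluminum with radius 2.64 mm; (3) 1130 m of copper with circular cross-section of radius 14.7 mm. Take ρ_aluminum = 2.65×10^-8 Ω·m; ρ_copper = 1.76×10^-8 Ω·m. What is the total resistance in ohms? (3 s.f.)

Seg 1: A = πr² = π(9.8300e-03 m)² = 3.036e-04 m²
R_1 = (2.65×10^-8)(2580)/(3.036e-04) = 0.2252 Ω
Seg 2: A = πr² = π(2.6400e-03 m)² = 2.190e-05 m²
R_2 = (2.65×10^-8)(2850)/(2.190e-05) = 3.449 Ω
Seg 3: A = πr² = π(1.4700e-02 m)² = 6.789e-04 m²
R_3 = (1.76×10^-8)(1130)/(6.789e-04) = 0.0293 Ω
R_total = R_1 + R_2 + R_3 = 3.70 Ω

3.70 Ω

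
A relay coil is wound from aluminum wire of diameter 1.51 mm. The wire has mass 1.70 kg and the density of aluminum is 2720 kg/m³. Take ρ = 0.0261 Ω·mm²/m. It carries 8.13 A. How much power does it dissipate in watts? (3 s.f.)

ρ = 0.0261 Ω·mm²/m = 2.61×10^-8 Ω·m
A = π(d/2)² = π(7.5500e-04 m)² = 1.7908e-06 m²
L = m/(density·A) = 1.7/(2720×1.7908e-06) = 349 m
R = ρL/A = (2.61×10^-8)(349)/(1.7908e-06) = 5.087 Ω
P = I²R = (8.13)² × 5.087 = 336 W

336 W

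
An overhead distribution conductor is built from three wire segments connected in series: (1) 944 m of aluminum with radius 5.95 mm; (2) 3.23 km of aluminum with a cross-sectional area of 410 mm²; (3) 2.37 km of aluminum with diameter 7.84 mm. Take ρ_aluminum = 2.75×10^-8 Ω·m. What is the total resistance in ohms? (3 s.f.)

1.80 Ω

Seg 1: A = πr² = π(5.9500e-03 m)² = 1.112e-04 m²
R_1 = (2.75×10^-8)(944)/(1.112e-04) = 0.2334 Ω
Seg 2: A = 410 mm² = 4.100e-04 m²
R_2 = (2.75×10^-8)(3230)/(4.100e-04) = 0.2166 Ω
Seg 3: A = π(d/2)² = π(3.9200e-03 m)² = 4.827e-05 m²
R_3 = (2.75×10^-8)(2370)/(4.827e-05) = 1.35 Ω
R_total = R_1 + R_2 + R_3 = 1.80 Ω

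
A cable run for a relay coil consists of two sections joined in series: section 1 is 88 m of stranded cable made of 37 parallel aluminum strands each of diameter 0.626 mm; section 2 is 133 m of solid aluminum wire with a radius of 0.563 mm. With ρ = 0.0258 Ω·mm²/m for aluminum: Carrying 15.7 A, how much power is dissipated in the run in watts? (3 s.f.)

899 W

ρ = 0.0258 Ω·mm²/m = 2.58×10^-8 Ω·m
Section 1: A_strand = π(3.1300e-04)² = 3.078e-07 m²; R₁ = ρL/(N·A_s) = (2.58×10^-8)(88)/(37×3.078e-07) = 0.1994 Ω
Section 2: A = πr² = π(5.6300e-04 m)² = 9.958e-07 m²
R₂ = (2.58×10^-8)(133)/(9.958e-07) = 3.446 Ω
R = R₁ + R₂ = 3.645 Ω
P = I²R = (15.7)² × 3.645 = 899 W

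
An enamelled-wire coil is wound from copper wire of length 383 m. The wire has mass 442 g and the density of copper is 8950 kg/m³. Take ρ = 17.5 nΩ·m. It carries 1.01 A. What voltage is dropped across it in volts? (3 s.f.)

ρ = 17.5 nΩ·m = 1.75×10^-8 Ω·m
A = m/(density·L) = 0.442/(8950×383) = 1.2894e-07 m²
R = ρL/A = (1.75×10^-8)(383)/(1.2894e-07) = 51.98 Ω
V = IR = 1.01 × 51.98 = 52.5 V

52.5 V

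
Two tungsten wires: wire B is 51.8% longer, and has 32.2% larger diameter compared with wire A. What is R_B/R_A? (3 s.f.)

R ∝ L/d², so R_B/R_A = (1 + 51.8/100) × (1 + 32.2/100)⁻²
= 1.518 × 0.5722 = 0.869

0.869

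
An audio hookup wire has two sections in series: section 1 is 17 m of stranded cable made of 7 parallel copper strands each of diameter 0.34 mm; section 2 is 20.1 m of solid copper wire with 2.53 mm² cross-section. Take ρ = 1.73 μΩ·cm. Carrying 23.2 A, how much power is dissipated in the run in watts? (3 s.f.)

ρ = 1.73 μΩ·cm = 1.73×10^-8 Ω·m
Section 1: A_strand = π(1.7000e-04)² = 9.079e-08 m²; R₁ = ρL/(N·A_s) = (1.73×10^-8)(17)/(7×9.079e-08) = 0.4628 Ω
Section 2: A = 2.53 mm² = 2.530e-06 m²
R₂ = (1.73×10^-8)(20.1)/(2.530e-06) = 0.1374 Ω
R = R₁ + R₂ = 0.6002 Ω
P = I²R = (23.2)² × 0.6002 = 323 W

323 W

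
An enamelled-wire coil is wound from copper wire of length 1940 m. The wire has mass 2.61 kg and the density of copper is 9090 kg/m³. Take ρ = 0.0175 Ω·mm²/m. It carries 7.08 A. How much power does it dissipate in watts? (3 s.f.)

ρ = 0.0175 Ω·mm²/m = 1.75×10^-8 Ω·m
A = m/(density·L) = 2.61/(9090×1940) = 1.4800e-07 m²
R = ρL/A = (1.75×10^-8)(1940)/(1.4800e-07) = 229.4 Ω
P = I²R = (7.08)² × 229.4 = 11500 W

11500 W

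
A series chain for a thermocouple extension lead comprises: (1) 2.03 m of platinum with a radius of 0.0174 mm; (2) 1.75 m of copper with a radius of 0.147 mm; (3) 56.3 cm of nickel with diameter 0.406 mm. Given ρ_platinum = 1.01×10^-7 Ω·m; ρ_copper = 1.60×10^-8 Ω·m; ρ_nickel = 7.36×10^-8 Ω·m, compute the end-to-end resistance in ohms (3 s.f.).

Seg 1: A = πr² = π(1.7400e-05 m)² = 9.511e-10 m²
R_1 = (1.01×10^-7)(2.03)/(9.511e-10) = 215.6 Ω
Seg 2: A = πr² = π(1.4700e-04 m)² = 6.789e-08 m²
R_2 = (1.60×10^-8)(1.75)/(6.789e-08) = 0.4125 Ω
Seg 3: A = π(d/2)² = π(2.0300e-04 m)² = 1.295e-07 m²
R_3 = (7.36×10^-8)(0.563)/(1.295e-07) = 0.3201 Ω
R_total = R_1 + R_2 + R_3 = 216 Ω

216 Ω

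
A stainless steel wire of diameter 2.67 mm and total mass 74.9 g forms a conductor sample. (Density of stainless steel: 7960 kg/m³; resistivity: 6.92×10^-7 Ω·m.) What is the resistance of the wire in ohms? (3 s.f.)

A = π(d/2)² = π(1.3350e-03 m)² = 5.5990e-06 m²
L = m/(density·A) = 0.0749/(7960×5.5990e-06) = 1.681 m
R = ρL/A = (6.92×10^-7)(1.681)/(5.5990e-06) = 0.208 Ω

0.208 Ω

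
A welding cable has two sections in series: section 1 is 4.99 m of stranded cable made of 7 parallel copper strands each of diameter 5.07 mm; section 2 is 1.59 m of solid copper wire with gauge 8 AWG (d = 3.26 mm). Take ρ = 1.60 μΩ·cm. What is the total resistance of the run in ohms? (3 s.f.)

ρ = 1.60 μΩ·cm = 1.60×10^-8 Ω·m
Section 1: A_strand = π(2.5350e-03)² = 2.019e-05 m²; R₁ = ρL/(N·A_s) = (1.60×10^-8)(4.99)/(7×2.019e-05) = 5.650×10^-4 Ω
Section 2: A = π(3.26/2 mm)² = π(1.6300e-03 m)² = 8.347e-06 m²
R₂ = (1.60×10^-8)(1.59)/(8.347e-06) = 0.003048 Ω
R = R₁ + R₂ = 0.00361 Ω

0.00361 Ω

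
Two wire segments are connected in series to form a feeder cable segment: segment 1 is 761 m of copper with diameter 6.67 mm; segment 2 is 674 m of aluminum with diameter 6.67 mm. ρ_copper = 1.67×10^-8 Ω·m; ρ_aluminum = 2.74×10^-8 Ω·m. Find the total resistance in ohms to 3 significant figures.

0.892 Ω

Segment 1: A = π(d/2)² = π(3.3350e-03 m)² = 3.494e-05 m²
R₁ = ρL/A = (1.67×10^-8)(761)/(3.494e-05) = 0.3637 Ω
R₂ = (2.74×10^-8)(674)/(3.494e-05) = 0.5285 Ω
R = R₁ + R₂ = 0.892 Ω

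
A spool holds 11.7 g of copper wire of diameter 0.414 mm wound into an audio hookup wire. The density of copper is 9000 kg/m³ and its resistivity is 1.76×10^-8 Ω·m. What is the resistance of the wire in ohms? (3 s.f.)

1.26 Ω

A = π(d/2)² = π(2.0700e-04 m)² = 1.3461e-07 m²
L = m/(density·A) = 0.0117/(9000×1.3461e-07) = 9.657 m
R = ρL/A = (1.76×10^-8)(9.657)/(1.3461e-07) = 1.26 Ω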